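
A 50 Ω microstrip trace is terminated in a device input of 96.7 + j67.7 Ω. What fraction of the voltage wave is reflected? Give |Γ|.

Γ = (Z_L − Z_0)/(Z_L + Z_0) = (46.7 + j67.7)/(146.7 + j67.7)
|Γ| = 82.2/162

|Γ| ≈ 0.509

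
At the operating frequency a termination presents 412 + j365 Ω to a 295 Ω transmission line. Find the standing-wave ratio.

VSWR ≈ 2.86

Γ = (Z_L − Z_0)/(Z_L + Z_0) = (117 + j365)/(707 + j365)
|Γ| = 383/796 = 0.482
VSWR = (1 + |Γ|)/(1 − |Γ|) = 1.48/0.518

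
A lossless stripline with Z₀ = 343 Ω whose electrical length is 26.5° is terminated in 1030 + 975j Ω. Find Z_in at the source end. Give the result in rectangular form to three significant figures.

tan(βl) = tan(26.5°) = 0.499
Z_in = Z_0·(Z_L + jZ_0·tanβl)/(Z_0 + jZ_L·tanβl)
     = 343·(1030 + j1150)/(-143 + j514)

Z_in ≈ 532 − j836 Ω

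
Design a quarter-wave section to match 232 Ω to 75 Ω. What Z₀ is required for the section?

Z_qwt ≈ 132 Ω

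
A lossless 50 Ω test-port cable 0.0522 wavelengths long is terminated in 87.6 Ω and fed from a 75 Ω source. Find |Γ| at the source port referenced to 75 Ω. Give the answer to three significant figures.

βl = 2π × 0.0522 = 18.8°
tan(βl) = 0.34
Z_in = Z_0·(Z_L + jZ_0·tanβl)/(Z_0 + jZ_L·tanβl) = 72.1 − j26 Ω
Γ_s = (Z_in − Z_s)/(Z_in + Z_s) = (-2.89 − j26)/(147 − j26), |Γ_s| = 0.175

|Γ| ≈ 0.175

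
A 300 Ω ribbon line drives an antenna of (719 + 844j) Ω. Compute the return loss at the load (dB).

RL ≈ 2.95 dB

Γ = (419 + j844)/(1019 + j844), |Γ| = 0.712
RL = −20·log₁₀|Γ| = −20·log₁₀(0.712)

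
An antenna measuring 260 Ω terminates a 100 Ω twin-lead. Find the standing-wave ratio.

VSWR ≈ 2.6

Γ = (260 − 100)/(260 + 100) = 0.444
VSWR = (1 + 0.444)/(1 − 0.444)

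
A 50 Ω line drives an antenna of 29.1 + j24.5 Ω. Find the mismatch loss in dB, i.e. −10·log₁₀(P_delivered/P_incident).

Γ = (-20.9 + j24.5)/(79.1 + j24.5), |Γ| = 0.389
|Γ|² = 0.151, so P_del/P_inc = 1 − |Γ|² = 0.849
ML = −10·log₁₀(1 − |Γ|²)

mismatch loss ≈ 0.712 dB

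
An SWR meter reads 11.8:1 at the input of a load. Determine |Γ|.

|Γ| = (S − 1)/(S + 1) = (11.8 − 1)/(11.8 + 1) = 10.8/12.8

|Γ| ≈ 0.844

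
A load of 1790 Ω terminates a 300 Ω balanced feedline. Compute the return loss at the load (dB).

RL ≈ 2.94 dB

Γ = (1790 − 300)/(1790 + 300) = 0.713
RL = −20·log₁₀|Γ| = −20·log₁₀(0.713)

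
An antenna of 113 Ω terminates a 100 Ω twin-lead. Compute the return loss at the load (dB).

Γ = (113 − 100)/(113 + 100) = 0.061
RL = −20·log₁₀|Γ| = −20·log₁₀(0.061)

RL ≈ 24.3 dB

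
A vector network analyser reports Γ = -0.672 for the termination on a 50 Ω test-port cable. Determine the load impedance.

Z_L = Z_0·(1 + Γ)/(1 − Γ) = 50·(0.328)/(1.67)

Z_L ≈ 9.81 Ω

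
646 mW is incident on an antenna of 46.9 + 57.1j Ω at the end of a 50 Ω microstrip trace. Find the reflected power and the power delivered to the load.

P_reflected ≈ 167 mW; P_delivered ≈ 479 mW

|Γ| = |(-3.1 + j57.1)/(96.9 + j57.1)| = 0.508
|Γ|² = 0.258
P_refl = |Γ|²·P_inc = 167 mW, P_del = (1 − |Γ|²)·P_inc = 479 mW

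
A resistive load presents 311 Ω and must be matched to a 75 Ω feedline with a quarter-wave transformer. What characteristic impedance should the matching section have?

Z_qwt ≈ 153 Ω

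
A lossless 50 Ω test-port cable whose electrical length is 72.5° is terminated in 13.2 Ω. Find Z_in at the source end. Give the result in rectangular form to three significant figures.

Z_in ≈ 85.8 + j86.7 Ω

tan(βl) = tan(72.5°) = 3.17
Z_in = Z_0·(Z_L + jZ_0·tanβl)/(Z_0 + jZ_L·tanβl)
     = 50·(13.2 + j159)/(50 + j41.9)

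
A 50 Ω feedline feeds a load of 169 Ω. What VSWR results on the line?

VSWR ≈ 3.38

Γ = (169 − 50)/(169 + 50) = 0.543
VSWR = (1 + 0.543)/(1 − 0.543)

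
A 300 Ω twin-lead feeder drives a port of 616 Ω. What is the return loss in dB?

Γ = (616 − 300)/(616 + 300) = 0.345
RL = −20·log₁₀|Γ| = −20·log₁₀(0.345)

RL ≈ 9.24 dB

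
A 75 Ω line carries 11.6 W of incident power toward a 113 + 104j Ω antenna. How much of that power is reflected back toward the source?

|Γ| = |(38 + j104)/(188 + j104)| = 0.515
|Γ|² = 0.266
P_refl = |Γ|²·P_inc = 3.08 W, P_del = (1 − |Γ|²)·P_inc = 8.52 W

P_reflected ≈ 3.08 W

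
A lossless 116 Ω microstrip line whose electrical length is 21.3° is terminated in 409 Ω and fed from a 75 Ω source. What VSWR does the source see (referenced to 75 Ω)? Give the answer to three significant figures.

VSWR ≈ 5.05

tan(βl) = 0.39
Z_in = Z_0·(Z_L + jZ_0·tanβl)/(Z_0 + jZ_L·tanβl) = 163 − j179 Ω
Γ_s = (Z_in − Z_s)/(Z_in + Z_s) = (88.1 − j179)/(238 − j179), |Γ_s| = 0.67
VSWR = (1 + |Γ_s|)/(1 − |Γ_s|)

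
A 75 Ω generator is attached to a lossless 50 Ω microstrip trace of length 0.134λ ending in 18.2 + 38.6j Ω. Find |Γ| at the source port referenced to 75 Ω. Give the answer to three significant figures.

|Γ| ≈ 0.503

βl = 2π × 0.134 = 48.2°
tan(βl) = 1.12
Z_in = Z_0·(Z_L + jZ_0·tanβl)/(Z_0 + jZ_L·tanβl) = 222 + j29.2 Ω
Γ_s = (Z_in − Z_s)/(Z_in + Z_s) = (147 + j29.2)/(297 + j29.2), |Γ_s| = 0.503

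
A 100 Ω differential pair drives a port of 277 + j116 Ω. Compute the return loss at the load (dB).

RL ≈ 5.41 dB

Γ = (177 + j116)/(377 + j116), |Γ| = 0.537
RL = −20·log₁₀|Γ| = −20·log₁₀(0.537)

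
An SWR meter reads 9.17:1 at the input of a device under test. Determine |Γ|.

|Γ| ≈ 0.803

|Γ| = (S − 1)/(S + 1) = (9.17 − 1)/(9.17 + 1) = 8.17/10.2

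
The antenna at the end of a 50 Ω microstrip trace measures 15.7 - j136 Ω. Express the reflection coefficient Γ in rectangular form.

Γ = (Z_L − Z_0)/(Z_L + Z_0) = (-34.3 − j136)/(65.7 − j136)

Γ ≈ 0.712 − j0.596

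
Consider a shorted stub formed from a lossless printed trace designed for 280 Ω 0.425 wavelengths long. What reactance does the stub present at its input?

X_in ≈ -143 Ω (capacitive)

βl = 2π × 0.425 = 153°
tan(βl) = -0.51
For a shorted stub, Z_in = jZ_0·tan(βl)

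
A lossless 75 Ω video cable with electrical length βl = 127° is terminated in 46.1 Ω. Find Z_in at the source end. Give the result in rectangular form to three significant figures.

Z_in ≈ 76.4 − j37.2 Ω

tan(βl) = tan(127°) = -1.33
Z_in = Z_0·(Z_L + jZ_0·tanβl)/(Z_0 + jZ_L·tanβl)
     = 75·(46.1 − j99.5)/(75 − j61.2)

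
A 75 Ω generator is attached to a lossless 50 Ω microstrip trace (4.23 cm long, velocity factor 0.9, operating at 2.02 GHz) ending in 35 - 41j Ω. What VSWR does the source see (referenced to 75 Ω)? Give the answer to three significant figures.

VSWR ≈ 2.24

λ = v/f = 0.9·c / 2.02 GHz = 0.134 m
βl = 2π·l/λ = 2π × 0.316 = 114°
tan(βl) = -2.25
Z_in = Z_0·(Z_L + jZ_0·tanβl)/(Z_0 + jZ_L·tanβl) = 66.3 + j57.8 Ω
Γ_s = (Z_in − Z_s)/(Z_in + Z_s) = (-8.67 + j57.8)/(141 + j57.8), |Γ_s| = 0.383
VSWR = (1 + |Γ_s|)/(1 − |Γ_s|)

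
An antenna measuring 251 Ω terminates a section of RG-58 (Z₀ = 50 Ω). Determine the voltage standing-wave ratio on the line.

VSWR ≈ 5.02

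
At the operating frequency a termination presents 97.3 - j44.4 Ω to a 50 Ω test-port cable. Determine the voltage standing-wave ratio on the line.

Γ = (Z_L − Z_0)/(Z_L + Z_0) = (47.3 − j44.4)/(147.3 − j44.4)
|Γ| = 64.9/154 = 0.422
VSWR = (1 + |Γ|)/(1 − |Γ|) = 1.42/0.578

VSWR ≈ 2.46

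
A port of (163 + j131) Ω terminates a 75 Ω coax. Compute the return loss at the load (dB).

Γ = (88 + j131)/(238 + j131), |Γ| = 0.581
RL = −20·log₁₀|Γ| = −20·log₁₀(0.581)

RL ≈ 4.72 dB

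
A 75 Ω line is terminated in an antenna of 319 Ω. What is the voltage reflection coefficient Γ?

Γ = (Z_L − Z_0)/(Z_L + Z_0) = (319 − 75)/(319 + 75) = 244/394

Γ = 0.619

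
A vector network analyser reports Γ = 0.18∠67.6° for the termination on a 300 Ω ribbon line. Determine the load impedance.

Z_L ≈ 324 + j112 Ω

Z_L = Z_0·(1 + Γ)/(1 − Γ) = 300·(1.07 + j0.166)/(0.931 − j0.166)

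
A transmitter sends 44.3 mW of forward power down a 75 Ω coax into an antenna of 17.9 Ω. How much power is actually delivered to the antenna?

P_delivered ≈ 27.6 mW

Γ = (17.9 − 75)/(17.9 + 75) = -0.615
|Γ|² = 0.378
P_refl = |Γ|²·P_inc = 16.7 mW, P_del = (1 − |Γ|²)·P_inc = 27.6 mW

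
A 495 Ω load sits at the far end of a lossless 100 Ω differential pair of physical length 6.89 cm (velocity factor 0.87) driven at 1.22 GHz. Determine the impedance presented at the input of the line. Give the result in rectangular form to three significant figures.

Z_in ≈ 24.7 + j46.2 Ω

λ = v/f = 0.87·c / 1.22 GHz = 0.214 m
βl = 2π·l/λ = 2π × 0.322 = 116°
tan(βl) = tan(116°) = -2.06
Z_in = Z_0·(Z_L + jZ_0·tanβl)/(Z_0 + jZ_L·tanβl)
     = 100·(495 − j206)/(100 − j1020)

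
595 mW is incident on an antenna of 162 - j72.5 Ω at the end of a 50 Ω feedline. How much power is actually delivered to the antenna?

P_delivered ≈ 384 mW

|Γ| = |(112 − j72.5)/(212 − j72.5)| = 0.595
|Γ|² = 0.355
P_refl = |Γ|²·P_inc = 211 mW, P_del = (1 − |Γ|²)·P_inc = 384 mW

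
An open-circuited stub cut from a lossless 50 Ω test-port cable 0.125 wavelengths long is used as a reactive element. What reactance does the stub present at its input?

βl = 2π × 0.125 = 45°
tan(βl) = 1
For an open-circuited stub, Z_in = −jZ_0·cot(βl) = −jZ_0/tan(βl)

X_in ≈ -50 Ω (capacitive)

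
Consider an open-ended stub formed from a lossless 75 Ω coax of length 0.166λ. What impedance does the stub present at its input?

βl = 2π × 0.166 = 59.8°
tan(βl) = 1.72
For an open-ended stub, Z_in = −jZ_0·cot(βl) = −jZ_0/tan(βl)

Z_in ≈ −j43.7 Ω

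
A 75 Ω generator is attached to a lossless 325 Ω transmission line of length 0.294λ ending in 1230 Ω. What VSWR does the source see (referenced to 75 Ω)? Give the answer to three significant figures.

βl = 2π × 0.294 = 106°
tan(βl) = -3.52
Z_in = Z_0·(Z_L + jZ_0·tanβl)/(Z_0 + jZ_L·tanβl) = 92.3 + j85.3 Ω
Γ_s = (Z_in − Z_s)/(Z_in + Z_s) = (17.3 + j85.3)/(167 + j85.3), |Γ_s| = 0.463
VSWR = (1 + |Γ_s|)/(1 − |Γ_s|)

VSWR ≈ 2.73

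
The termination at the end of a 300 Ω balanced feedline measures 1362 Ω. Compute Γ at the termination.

Γ = 0.639

Γ = (Z_L − Z_0)/(Z_L + Z_0) = (1362 − 300)/(1362 + 300) = 1062/1662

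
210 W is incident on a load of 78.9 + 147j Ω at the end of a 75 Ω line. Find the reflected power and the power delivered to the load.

|Γ| = |(3.9 + j147)/(153.9 + j147)| = 0.691
|Γ|² = 0.477
P_refl = |Γ|²·P_inc = 100 W, P_del = (1 − |Γ|²)·P_inc = 110 W

P_reflected ≈ 100 W; P_delivered ≈ 110 W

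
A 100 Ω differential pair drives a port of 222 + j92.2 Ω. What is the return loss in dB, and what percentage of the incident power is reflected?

RL ≈ 6.81 dB; 20.8% of incident power reflected

Γ = (122 + j92.2)/(322 + j92.2), |Γ| = 0.457
RL = −20·log₁₀(0.457) = 6.81 dB
P_refl/P_inc = |Γ|² = 0.208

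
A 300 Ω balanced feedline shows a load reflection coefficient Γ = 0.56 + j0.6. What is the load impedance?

Z_L ≈ 177 + j650 Ω

Z_L = Z_0·(1 + Γ)/(1 − Γ) = 300·(1.56 + j0.6)/(0.44 − j0.6)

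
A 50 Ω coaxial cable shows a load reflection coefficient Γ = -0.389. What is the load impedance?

Z_L = Z_0·(1 + Γ)/(1 − Γ) = 50·(0.611)/(1.39)

Z_L ≈ 22 Ω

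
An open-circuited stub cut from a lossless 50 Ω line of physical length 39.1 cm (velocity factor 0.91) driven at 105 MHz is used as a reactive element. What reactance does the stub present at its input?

X_in ≈ -36.1 Ω (capacitive)

λ = v/f = 0.91·c / 105 MHz = 2.6 m
βl = 2π·l/λ = 2π × 0.15 = 54.1°
tan(βl) = 1.38
For an open-circuited stub, Z_in = −jZ_0·cot(βl) = −jZ_0/tan(βl)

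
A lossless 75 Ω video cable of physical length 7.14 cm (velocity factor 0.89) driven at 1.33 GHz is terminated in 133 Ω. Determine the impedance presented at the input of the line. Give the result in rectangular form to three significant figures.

λ = v/f = 0.89·c / 1.33 GHz = 0.201 m
βl = 2π·l/λ = 2π × 0.356 = 128°
tan(βl) = tan(128°) = -1.28
Z_in = Z_0·(Z_L + jZ_0·tanβl)/(Z_0 + jZ_L·tanβl)
     = 75·(133 − j95.9)/(75 − j170)

Z_in ≈ 57.1 + j33.5 Ω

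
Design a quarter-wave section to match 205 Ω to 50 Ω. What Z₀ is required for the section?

Z_qwt ≈ 101 Ω

Z_qwt = √(Z_0·R_L) = √(50 × 205) = √10250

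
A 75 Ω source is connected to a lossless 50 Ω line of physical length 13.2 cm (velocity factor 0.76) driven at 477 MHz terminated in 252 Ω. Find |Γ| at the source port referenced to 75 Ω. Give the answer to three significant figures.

λ = v/f = 0.76·c / 477 MHz = 0.478 m
βl = 2π·l/λ = 2π × 0.276 = 99.4°
tan(βl) = -6.03
Z_in = Z_0·(Z_L + jZ_0·tanβl)/(Z_0 + jZ_L·tanβl) = 10.2 + j7.96 Ω
Γ_s = (Z_in − Z_s)/(Z_in + Z_s) = (-64.8 + j7.96)/(85.2 + j7.96), |Γ_s| = 0.763

|Γ| ≈ 0.763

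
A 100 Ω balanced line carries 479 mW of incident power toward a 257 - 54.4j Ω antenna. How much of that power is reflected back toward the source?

P_reflected ≈ 101 mW

|Γ| = |(157 − j54.4)/(357 − j54.4)| = 0.46
|Γ|² = 0.212
P_refl = |Γ|²·P_inc = 101 mW, P_del = (1 − |Γ|²)·P_inc = 378 mW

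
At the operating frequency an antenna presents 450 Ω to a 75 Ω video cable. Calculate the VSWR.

VSWR ≈ 6

For a purely resistive load, VSWR = R_L/Z_0 or Z_0/R_L (whichever > 1) = 450/75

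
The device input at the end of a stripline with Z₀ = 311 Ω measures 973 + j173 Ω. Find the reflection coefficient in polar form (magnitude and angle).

Γ = (Z_L − Z_0)/(Z_L + Z_0) = (662 + j173)/(1284 + j173)
|Γ| = 684/1300 = 0.528

Γ ≈ 0.528 ∠ 6.97°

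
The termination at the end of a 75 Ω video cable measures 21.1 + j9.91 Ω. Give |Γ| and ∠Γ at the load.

Γ ≈ 0.567 ∠ 164°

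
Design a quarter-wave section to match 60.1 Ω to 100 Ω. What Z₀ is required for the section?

Z_qwt ≈ 77.5 Ω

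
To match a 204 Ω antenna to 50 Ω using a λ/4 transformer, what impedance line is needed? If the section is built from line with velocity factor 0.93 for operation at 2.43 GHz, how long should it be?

Z_qwt = √(Z_0·R_L) = √(50 × 204) = √10200
λ = 0.93·c/f = 0.115 m, so l = λ/4 = 0.0287 m

Z_qwt ≈ 101 Ω; length ≈ 2.87 cm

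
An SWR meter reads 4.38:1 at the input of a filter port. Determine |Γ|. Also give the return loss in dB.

|Γ| ≈ 0.628; return loss ≈ 4.04 dB

|Γ| = (S − 1)/(S + 1) = (4.38 − 1)/(4.38 + 1) = 3.38/5.38
RL = −20·log₁₀|Γ| = −20·log₁₀(0.628)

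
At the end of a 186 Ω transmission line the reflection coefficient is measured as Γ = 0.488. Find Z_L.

Z_L = Z_0·(1 + Γ)/(1 − Γ) = 186·(1.49)/(0.512)

Z_L ≈ 541 Ω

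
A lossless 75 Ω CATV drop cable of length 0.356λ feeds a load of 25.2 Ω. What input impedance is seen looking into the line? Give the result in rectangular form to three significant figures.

Z_in ≈ 55.8 − j71.6 Ω

βl = 2π × 0.356 = 128°
tan(βl) = tan(128°) = -1.27
Z_in = Z_0·(Z_L + jZ_0·tanβl)/(Z_0 + jZ_L·tanβl)
     = 75·(25.2 − j95.4)/(75 − j32.1)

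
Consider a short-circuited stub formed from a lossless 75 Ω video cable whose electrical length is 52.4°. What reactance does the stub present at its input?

X_in ≈ 97.4 Ω (inductive)

tan(βl) = 1.3
For a short-circuited stub, Z_in = jZ_0·tan(βl)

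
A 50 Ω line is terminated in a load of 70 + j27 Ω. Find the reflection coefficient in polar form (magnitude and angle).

Γ = (Z_L − Z_0)/(Z_L + Z_0) = (20 + j27)/(120 + j27)
|Γ| = 33.6/123 = 0.273

Γ ≈ 0.273 ∠ 40.8°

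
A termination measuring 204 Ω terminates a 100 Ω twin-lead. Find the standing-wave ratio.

For a purely resistive load, VSWR = R_L/Z_0 or Z_0/R_L (whichever > 1) = 204/100

VSWR ≈ 2.04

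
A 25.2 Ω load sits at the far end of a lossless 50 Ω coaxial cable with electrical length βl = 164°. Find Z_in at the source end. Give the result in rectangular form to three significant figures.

Z_in ≈ 26.7 − j10.5 Ω

tan(βl) = tan(164°) = -0.287
Z_in = Z_0·(Z_L + jZ_0·tanβl)/(Z_0 + jZ_L·tanβl)
     = 50·(25.2 − j14.3)/(50 − j7.23)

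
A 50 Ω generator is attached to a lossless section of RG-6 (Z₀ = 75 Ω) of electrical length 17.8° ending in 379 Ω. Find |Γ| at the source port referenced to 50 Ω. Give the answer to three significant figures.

|Γ| ≈ 0.756

tan(βl) = 0.321
Z_in = Z_0·(Z_L + jZ_0·tanβl)/(Z_0 + jZ_L·tanβl) = 115 − j163 Ω
Γ_s = (Z_in − Z_s)/(Z_in + Z_s) = (65.1 − j163)/(165 − j163), |Γ_s| = 0.756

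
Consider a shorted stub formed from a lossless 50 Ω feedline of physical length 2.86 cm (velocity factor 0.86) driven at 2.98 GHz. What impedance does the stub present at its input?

Z_in ≈ −j90.5 Ω

λ = v/f = 0.86·c / 2.98 GHz = 0.0866 m
βl = 2π·l/λ = 2π × 0.33 = 119°
tan(βl) = -1.81
For a shorted stub, Z_in = jZ_0·tan(βl)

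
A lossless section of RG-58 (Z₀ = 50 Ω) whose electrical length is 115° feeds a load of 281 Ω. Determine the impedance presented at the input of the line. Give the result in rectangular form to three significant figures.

Z_in ≈ 10.8 + j22.4 Ω

tan(βl) = tan(115°) = -2.14
Z_in = Z_0·(Z_L + jZ_0·tanβl)/(Z_0 + jZ_L·tanβl)
     = 50·(281 − j107)/(50 − j603)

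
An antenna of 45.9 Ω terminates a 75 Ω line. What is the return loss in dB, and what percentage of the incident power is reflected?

Γ = (45.9 − 75)/(45.9 + 75) = -0.241
RL = −20·log₁₀(0.241) = 12.4 dB
P_refl/P_inc = |Γ|² = 0.0579

RL ≈ 12.4 dB; 5.79% of incident power reflected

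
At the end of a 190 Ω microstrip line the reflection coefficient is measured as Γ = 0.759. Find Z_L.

Z_L ≈ 1390 Ω

Z_L = Z_0·(1 + Γ)/(1 − Γ) = 190·(1.76)/(0.241)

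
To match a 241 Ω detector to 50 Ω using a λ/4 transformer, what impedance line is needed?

Z_qwt = √(Z_0·R_L) = √(50 × 241) = √12050

Z_qwt ≈ 110 Ω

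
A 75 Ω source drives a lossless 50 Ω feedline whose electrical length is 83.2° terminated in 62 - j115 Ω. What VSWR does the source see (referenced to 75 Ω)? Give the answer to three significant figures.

tan(βl) = 8.39
Z_in = Z_0·(Z_L + jZ_0·tanβl)/(Z_0 + jZ_L·tanβl) = 8.51 + j10.6 Ω
Γ_s = (Z_in − Z_s)/(Z_in + Z_s) = (-66.5 + j10.6)/(83.5 + j10.6), |Γ_s| = 0.8
VSWR = (1 + |Γ_s|)/(1 − |Γ_s|)

VSWR ≈ 8.99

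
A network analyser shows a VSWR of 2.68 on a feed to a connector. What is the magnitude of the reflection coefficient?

|Γ| = (S − 1)/(S + 1) = (2.68 − 1)/(2.68 + 1) = 1.68/3.68

|Γ| ≈ 0.457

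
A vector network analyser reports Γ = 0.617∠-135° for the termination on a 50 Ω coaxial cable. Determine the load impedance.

Z_L = Z_0·(1 + Γ)/(1 − Γ) = 50·(0.564 − j0.436)/(1.44 + j0.436)

Z_L ≈ 13.7 − j19.4 Ω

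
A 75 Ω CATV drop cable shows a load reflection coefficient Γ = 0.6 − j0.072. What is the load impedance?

Z_L = Z_0·(1 + Γ)/(1 − Γ) = 75·(1.6 − j0.072)/(0.4 + j0.072)

Z_L ≈ 288 − j65.4 Ω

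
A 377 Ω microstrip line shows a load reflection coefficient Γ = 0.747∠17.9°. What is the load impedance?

Z_L = Z_0·(1 + Γ)/(1 − Γ) = 377·(1.71 + j0.23)/(0.289 − j0.23)

Z_L ≈ 1220 + j1270 Ω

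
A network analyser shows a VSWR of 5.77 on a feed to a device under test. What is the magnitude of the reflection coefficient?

|Γ| ≈ 0.705

|Γ| = (S − 1)/(S + 1) = (5.77 − 1)/(5.77 + 1) = 4.77/6.77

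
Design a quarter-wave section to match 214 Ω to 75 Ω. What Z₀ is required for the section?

Z_qwt ≈ 127 Ω

Z_qwt = √(Z_0·R_L) = √(75 × 214) = √16050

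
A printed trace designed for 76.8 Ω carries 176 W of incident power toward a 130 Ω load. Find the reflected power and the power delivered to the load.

P_reflected ≈ 11.6 W; P_delivered ≈ 164 W

Γ = (130 − 76.8)/(130 + 76.8) = 0.257
|Γ|² = 0.0662
P_refl = |Γ|²·P_inc = 11.6 W, P_del = (1 − |Γ|²)·P_inc = 164 W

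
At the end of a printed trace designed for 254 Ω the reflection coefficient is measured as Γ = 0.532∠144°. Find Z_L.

Z_L ≈ 84.9 + j74.1 Ω

Z_L = Z_0·(1 + Γ)/(1 − Γ) = 254·(0.57 + j0.313)/(1.43 − j0.313)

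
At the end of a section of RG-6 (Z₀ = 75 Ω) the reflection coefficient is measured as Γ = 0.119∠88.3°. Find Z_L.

Z_L ≈ 73.4 + j17.7 Ω

Z_L = Z_0·(1 + Γ)/(1 − Γ) = 75·(1 + j0.119)/(0.996 − j0.119)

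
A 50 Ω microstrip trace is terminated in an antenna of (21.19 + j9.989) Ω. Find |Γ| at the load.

|Γ| ≈ 0.424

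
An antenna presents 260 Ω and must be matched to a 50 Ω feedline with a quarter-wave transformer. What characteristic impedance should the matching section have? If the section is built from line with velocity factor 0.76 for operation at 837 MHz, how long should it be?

Z_qwt = √(Z_0·R_L) = √(50 × 260) = √13000
λ = 0.76·c/f = 0.272 m, so l = λ/4 = 0.0681 m

Z_qwt ≈ 114 Ω; length ≈ 6.81 cm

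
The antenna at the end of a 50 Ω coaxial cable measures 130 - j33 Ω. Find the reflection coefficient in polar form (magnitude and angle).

Γ = (Z_L − Z_0)/(Z_L + Z_0) = (80 − j33)/(180 − j33)
|Γ| = 86.5/183 = 0.473

Γ ≈ 0.473 ∠ -12°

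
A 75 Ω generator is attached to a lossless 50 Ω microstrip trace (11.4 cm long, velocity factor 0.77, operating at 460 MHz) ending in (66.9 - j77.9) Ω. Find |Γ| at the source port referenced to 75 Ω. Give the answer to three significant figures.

|Γ| ≈ 0.681

λ = v/f = 0.77·c / 460 MHz = 0.502 m
βl = 2π·l/λ = 2π × 0.227 = 81.7°
tan(βl) = 6.88
Z_in = Z_0·(Z_L + jZ_0·tanβl)/(Z_0 + jZ_L·tanβl) = 14.6 + j11.3 Ω
Γ_s = (Z_in − Z_s)/(Z_in + Z_s) = (-60.4 + j11.3)/(89.6 + j11.3), |Γ_s| = 0.681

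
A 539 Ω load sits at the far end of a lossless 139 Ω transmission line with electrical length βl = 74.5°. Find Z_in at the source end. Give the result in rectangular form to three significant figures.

tan(βl) = tan(74.5°) = 3.61
Z_in = Z_0·(Z_L + jZ_0·tanβl)/(Z_0 + jZ_L·tanβl)
     = 139·(539 + j501)/(139 + j1940)

Z_in ≈ 38.4 − j35.8 Ω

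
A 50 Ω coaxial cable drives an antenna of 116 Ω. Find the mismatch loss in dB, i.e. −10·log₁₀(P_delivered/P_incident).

mismatch loss ≈ 0.747 dB

Γ = (116 − 50)/(116 + 50) = 0.398
|Γ|² = 0.158, so P_del/P_inc = 1 − |Γ|² = 0.842
ML = −10·log₁₀(1 − |Γ|²)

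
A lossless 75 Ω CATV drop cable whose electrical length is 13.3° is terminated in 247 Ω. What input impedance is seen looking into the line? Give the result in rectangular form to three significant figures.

tan(βl) = tan(13.3°) = 0.236
Z_in = Z_0·(Z_L + jZ_0·tanβl)/(Z_0 + jZ_L·tanβl)
     = 75·(247 + j17.7)/(75 + j58.4)

Z_in ≈ 162 − j109 Ω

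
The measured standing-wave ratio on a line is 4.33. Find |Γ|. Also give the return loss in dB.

|Γ| = (S − 1)/(S + 1) = (4.33 − 1)/(4.33 + 1) = 3.33/5.33
RL = −20·log₁₀|Γ| = −20·log₁₀(0.625)

|Γ| ≈ 0.625; return loss ≈ 4.09 dB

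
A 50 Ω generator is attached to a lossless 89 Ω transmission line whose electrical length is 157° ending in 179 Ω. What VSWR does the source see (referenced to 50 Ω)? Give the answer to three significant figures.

tan(βl) = -0.424
Z_in = Z_0·(Z_L + jZ_0·tanβl)/(Z_0 + jZ_L·tanβl) = 122 + j66.5 Ω
Γ_s = (Z_in − Z_s)/(Z_in + Z_s) = (72.2 + j66.5)/(172 + j66.5), |Γ_s| = 0.532
VSWR = (1 + |Γ_s|)/(1 − |Γ_s|)

VSWR ≈ 3.27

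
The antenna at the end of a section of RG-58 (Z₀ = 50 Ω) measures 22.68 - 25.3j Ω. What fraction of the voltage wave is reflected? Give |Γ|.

Γ = (Z_L − Z_0)/(Z_L + Z_0) = (-27.32 − j25.3)/(72.68 − j25.3)
|Γ| = 37.2/77

|Γ| ≈ 0.484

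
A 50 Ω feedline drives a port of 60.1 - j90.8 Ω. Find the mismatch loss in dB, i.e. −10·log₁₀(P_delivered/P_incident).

Γ = (10.1 − j90.8)/(110.1 − j90.8), |Γ| = 0.64
|Γ|² = 0.41, so P_del/P_inc = 1 − |Γ|² = 0.59
ML = −10·log₁₀(1 − |Γ|²)

mismatch loss ≈ 2.29 dB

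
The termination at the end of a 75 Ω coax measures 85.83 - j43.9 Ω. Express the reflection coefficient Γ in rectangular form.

Γ ≈ 0.132 − j0.237

Γ = (Z_L − Z_0)/(Z_L + Z_0) = (10.83 − j43.9)/(160.8 − j43.9)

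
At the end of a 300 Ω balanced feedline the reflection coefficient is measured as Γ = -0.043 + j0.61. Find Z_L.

Z_L ≈ 129 + j251 Ω

Z_L = Z_0·(1 + Γ)/(1 − Γ) = 300·(0.957 + j0.61)/(1.04 − j0.61)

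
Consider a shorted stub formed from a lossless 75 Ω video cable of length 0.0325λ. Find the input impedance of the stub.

Z_in ≈ +j15.5 Ω

βl = 2π × 0.0325 = 11.7°
tan(βl) = 0.207
For a shorted stub, Z_in = jZ_0·tan(βl)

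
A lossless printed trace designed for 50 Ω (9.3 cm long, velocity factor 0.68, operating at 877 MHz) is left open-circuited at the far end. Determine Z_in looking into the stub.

Z_in ≈ +j68.6 Ω

λ = v/f = 0.68·c / 877 MHz = 0.233 m
βl = 2π·l/λ = 2π × 0.4 = 144°
tan(βl) = -0.728
For an open-circuited stub, Z_in = −jZ_0·cot(βl) = −jZ_0/tan(βl)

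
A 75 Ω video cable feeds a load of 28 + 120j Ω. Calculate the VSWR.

VSWR ≈ 9.81

Γ = (Z_L − Z_0)/(Z_L + Z_0) = (-47 + j120)/(103 + j120)
|Γ| = 129/158 = 0.815
VSWR = (1 + |Γ|)/(1 − |Γ|) = 1.81/0.185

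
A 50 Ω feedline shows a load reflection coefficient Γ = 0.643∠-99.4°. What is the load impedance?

Z_L ≈ 18.1 − j39.1 Ω

Z_L = Z_0·(1 + Γ)/(1 − Γ) = 50·(0.895 − j0.634)/(1.11 + j0.634)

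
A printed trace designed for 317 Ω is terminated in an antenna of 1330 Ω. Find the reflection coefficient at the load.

Γ = 0.615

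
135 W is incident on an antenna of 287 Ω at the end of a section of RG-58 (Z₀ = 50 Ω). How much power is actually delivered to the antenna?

P_delivered ≈ 68.2 W

Γ = (287 − 50)/(287 + 50) = 0.703
|Γ|² = 0.495
P_refl = |Γ|²·P_inc = 66.8 W, P_del = (1 − |Γ|²)·P_inc = 68.2 W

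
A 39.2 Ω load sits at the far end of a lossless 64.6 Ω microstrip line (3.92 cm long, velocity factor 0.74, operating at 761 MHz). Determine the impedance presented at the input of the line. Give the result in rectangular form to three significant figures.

λ = v/f = 0.74·c / 761 MHz = 0.292 m
βl = 2π·l/λ = 2π × 0.134 = 48.4°
tan(βl) = tan(48.4°) = 1.13
Z_in = Z_0·(Z_L + jZ_0·tanβl)/(Z_0 + jZ_L·tanβl)
     = 64.6·(39.2 + j72.7)/(64.6 + j44.1)

Z_in ≈ 60.6 + j31.3 Ω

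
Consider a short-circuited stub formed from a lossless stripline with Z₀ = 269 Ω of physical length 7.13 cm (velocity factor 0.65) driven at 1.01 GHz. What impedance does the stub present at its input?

Z_in ≈ −j289 Ω

λ = v/f = 0.65·c / 1.01 GHz = 0.193 m
βl = 2π·l/λ = 2π × 0.369 = 133°
tan(βl) = -1.07
For a short-circuited stub, Z_in = jZ_0·tan(βl)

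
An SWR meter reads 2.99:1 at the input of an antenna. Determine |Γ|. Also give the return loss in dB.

|Γ| ≈ 0.499; return loss ≈ 6.04 dB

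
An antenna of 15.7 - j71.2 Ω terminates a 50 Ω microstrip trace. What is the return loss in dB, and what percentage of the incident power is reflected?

RL ≈ 1.77 dB; 66.5% of incident power reflected

Γ = (-34.3 − j71.2)/(65.7 − j71.2), |Γ| = 0.816
RL = −20·log₁₀(0.816) = 1.77 dB
P_refl/P_inc = |Γ|² = 0.665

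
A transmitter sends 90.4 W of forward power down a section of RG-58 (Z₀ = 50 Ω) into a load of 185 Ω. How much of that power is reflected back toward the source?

Γ = (185 − 50)/(185 + 50) = 0.574
|Γ|² = 0.33
P_refl = |Γ|²·P_inc = 29.8 W, P_del = (1 − |Γ|²)·P_inc = 60.6 W

P_reflected ≈ 29.8 W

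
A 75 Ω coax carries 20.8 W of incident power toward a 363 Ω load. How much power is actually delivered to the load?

Γ = (363 − 75)/(363 + 75) = 0.658
|Γ|² = 0.432
P_refl = |Γ|²·P_inc = 8.99 W, P_del = (1 − |Γ|²)·P_inc = 11.8 W

P_delivered ≈ 11.8 W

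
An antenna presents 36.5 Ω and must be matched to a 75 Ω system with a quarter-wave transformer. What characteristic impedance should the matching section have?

Z_qwt ≈ 52.3 Ω

Z_qwt = √(Z_0·R_L) = √(75 × 36.5) = √2738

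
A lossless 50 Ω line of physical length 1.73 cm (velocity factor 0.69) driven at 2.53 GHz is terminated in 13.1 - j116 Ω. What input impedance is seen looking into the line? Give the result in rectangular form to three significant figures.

Z_in ≈ 2.09 + j8.1 Ω

λ = v/f = 0.69·c / 2.53 GHz = 0.0818 m
βl = 2π·l/λ = 2π × 0.211 = 76.1°
tan(βl) = tan(76.1°) = 4.05
Z_in = Z_0·(Z_L + jZ_0·tanβl)/(Z_0 + jZ_L·tanβl)
     = 50·(13.1 + j86.3)/(519 + j53)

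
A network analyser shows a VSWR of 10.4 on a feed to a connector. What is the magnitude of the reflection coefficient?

|Γ| = (S − 1)/(S + 1) = (10.4 − 1)/(10.4 + 1) = 9.4/11.4

|Γ| ≈ 0.825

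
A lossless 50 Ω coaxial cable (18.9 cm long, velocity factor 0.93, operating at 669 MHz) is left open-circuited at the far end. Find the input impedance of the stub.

Z_in ≈ +j165 Ω

λ = v/f = 0.93·c / 669 MHz = 0.417 m
βl = 2π·l/λ = 2π × 0.453 = 163°
tan(βl) = -0.303
For an open-circuited stub, Z_in = −jZ_0·cot(βl) = −jZ_0/tan(βl)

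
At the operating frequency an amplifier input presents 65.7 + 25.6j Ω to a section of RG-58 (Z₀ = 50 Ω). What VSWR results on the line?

VSWR ≈ 1.68

Γ = (Z_L − Z_0)/(Z_L + Z_0) = (15.7 + j25.6)/(115.7 + j25.6)
|Γ| = 30/118 = 0.253
VSWR = (1 + |Γ|)/(1 − |Γ|) = 1.25/0.747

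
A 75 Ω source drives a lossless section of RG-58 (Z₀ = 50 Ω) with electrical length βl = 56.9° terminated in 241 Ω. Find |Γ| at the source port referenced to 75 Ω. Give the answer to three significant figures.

|Γ| ≈ 0.717

tan(βl) = 1.53
Z_in = Z_0·(Z_L + jZ_0·tanβl)/(Z_0 + jZ_L·tanβl) = 14.5 − j30.6 Ω
Γ_s = (Z_in − Z_s)/(Z_in + Z_s) = (-60.5 − j30.6)/(89.5 − j30.6), |Γ_s| = 0.717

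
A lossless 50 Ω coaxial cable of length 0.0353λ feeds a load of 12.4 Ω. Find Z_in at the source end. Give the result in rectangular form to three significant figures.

Z_in ≈ 13 + j10.5 Ω

βl = 2π × 0.0353 = 12.7°
tan(βl) = tan(12.7°) = 0.226
Z_in = Z_0·(Z_L + jZ_0·tanβl)/(Z_0 + jZ_L·tanβl)
     = 50·(12.4 + j11.3)/(50 + j2.8)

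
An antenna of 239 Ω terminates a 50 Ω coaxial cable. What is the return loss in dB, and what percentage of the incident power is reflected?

Γ = (239 − 50)/(239 + 50) = 0.654
RL = −20·log₁₀(0.654) = 3.69 dB
P_refl/P_inc = |Γ|² = 0.428

RL ≈ 3.69 dB; 42.8% of incident power reflected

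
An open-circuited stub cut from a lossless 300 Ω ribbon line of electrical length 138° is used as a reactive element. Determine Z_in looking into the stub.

tan(βl) = -0.9
For an open-circuited stub, Z_in = −jZ_0·cot(βl) = −jZ_0/tan(βl)

Z_in ≈ +j333 Ω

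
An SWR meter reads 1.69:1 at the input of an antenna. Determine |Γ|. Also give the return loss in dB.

|Γ| = (S − 1)/(S + 1) = (1.69 − 1)/(1.69 + 1) = 0.69/2.69
RL = −20·log₁₀|Γ| = −20·log₁₀(0.257)

|Γ| ≈ 0.257; return loss ≈ 11.8 dB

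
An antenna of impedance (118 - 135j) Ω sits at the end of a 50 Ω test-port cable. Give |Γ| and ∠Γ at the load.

Γ ≈ 0.701 ∠ -24.5°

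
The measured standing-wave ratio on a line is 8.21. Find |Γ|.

|Γ| ≈ 0.783

|Γ| = (S − 1)/(S + 1) = (8.21 − 1)/(8.21 + 1) = 7.21/9.21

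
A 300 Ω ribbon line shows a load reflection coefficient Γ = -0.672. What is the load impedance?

Z_L ≈ 58.9 Ω

Z_L = Z_0·(1 + Γ)/(1 − Γ) = 300·(0.328)/(1.67)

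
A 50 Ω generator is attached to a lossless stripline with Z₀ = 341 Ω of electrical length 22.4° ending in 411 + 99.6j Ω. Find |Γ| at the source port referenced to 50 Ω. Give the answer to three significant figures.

tan(βl) = 0.412
Z_in = Z_0·(Z_L + jZ_0·tanβl)/(Z_0 + jZ_L·tanβl) = 471 + j6.92 Ω
Γ_s = (Z_in − Z_s)/(Z_in + Z_s) = (421 + j6.92)/(521 + j6.92), |Γ_s| = 0.808

|Γ| ≈ 0.808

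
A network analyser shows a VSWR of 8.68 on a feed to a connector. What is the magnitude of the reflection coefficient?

|Γ| ≈ 0.793

|Γ| = (S − 1)/(S + 1) = (8.68 − 1)/(8.68 + 1) = 7.68/9.68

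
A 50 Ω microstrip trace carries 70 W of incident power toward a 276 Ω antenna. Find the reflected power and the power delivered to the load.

P_reflected ≈ 33.6 W; P_delivered ≈ 36.4 W

Γ = (276 − 50)/(276 + 50) = 0.693
|Γ|² = 0.481
P_refl = |Γ|²·P_inc = 33.6 W, P_del = (1 − |Γ|²)·P_inc = 36.4 W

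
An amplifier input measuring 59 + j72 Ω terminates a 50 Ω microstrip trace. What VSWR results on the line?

Γ = (Z_L − Z_0)/(Z_L + Z_0) = (9 + j72)/(109 + j72)
|Γ| = 72.6/131 = 0.555
VSWR = (1 + |Γ|)/(1 − |Γ|) = 1.56/0.445

VSWR ≈ 3.5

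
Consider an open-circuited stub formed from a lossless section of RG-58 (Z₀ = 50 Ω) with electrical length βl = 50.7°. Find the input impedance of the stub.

Z_in ≈ −j40.9 Ω

tan(βl) = 1.22
For an open-circuited stub, Z_in = −jZ_0·cot(βl) = −jZ_0/tan(βl)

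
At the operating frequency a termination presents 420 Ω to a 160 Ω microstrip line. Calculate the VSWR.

For a purely resistive load, VSWR = R_L/Z_0 or Z_0/R_L (whichever > 1) = 420/160

VSWR ≈ 2.62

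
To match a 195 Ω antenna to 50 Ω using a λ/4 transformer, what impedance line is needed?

Z_qwt = √(Z_0·R_L) = √(50 × 195) = √9750

Z_qwt ≈ 98.7 Ω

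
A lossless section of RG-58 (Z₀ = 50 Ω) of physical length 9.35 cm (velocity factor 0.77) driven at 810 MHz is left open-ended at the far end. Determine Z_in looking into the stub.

Z_in ≈ +j26.6 Ω

λ = v/f = 0.77·c / 810 MHz = 0.285 m
βl = 2π·l/λ = 2π × 0.328 = 118°
tan(βl) = -1.88
For an open-ended stub, Z_in = −jZ_0·cot(βl) = −jZ_0/tan(βl)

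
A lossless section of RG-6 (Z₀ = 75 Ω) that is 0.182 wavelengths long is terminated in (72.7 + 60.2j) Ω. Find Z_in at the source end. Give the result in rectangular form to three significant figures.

Z_in ≈ 82.8 − j63.8 Ω

βl = 2π × 0.182 = 65.5°
tan(βl) = tan(65.5°) = 2.2
Z_in = Z_0·(Z_L + jZ_0·tanβl)/(Z_0 + jZ_L·tanβl)
     = 75·(72.7 + j225)/(-57.2 + j160)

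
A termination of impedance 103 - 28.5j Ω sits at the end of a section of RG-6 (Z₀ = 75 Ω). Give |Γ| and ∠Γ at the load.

Γ ≈ 0.222 ∠ -36.4°

Γ = (Z_L − Z_0)/(Z_L + Z_0) = (28 − j28.5)/(178 − j28.5)
|Γ| = 40/180 = 0.222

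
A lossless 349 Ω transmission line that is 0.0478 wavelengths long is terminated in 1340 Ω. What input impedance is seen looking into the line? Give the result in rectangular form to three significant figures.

βl = 2π × 0.0478 = 17.2°
tan(βl) = tan(17.2°) = 0.31
Z_in = Z_0·(Z_L + jZ_0·tanβl)/(Z_0 + jZ_L·tanβl)
     = 349·(1340 + j108)/(349 + j415)

Z_in ≈ 608 − j615 Ω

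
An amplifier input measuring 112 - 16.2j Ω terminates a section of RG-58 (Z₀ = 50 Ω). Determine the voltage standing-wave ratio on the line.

VSWR ≈ 2.3

Γ = (Z_L − Z_0)/(Z_L + Z_0) = (62 − j16.2)/(162 − j16.2)
|Γ| = 64.1/163 = 0.394
VSWR = (1 + |Γ|)/(1 − |Γ|) = 1.39/0.606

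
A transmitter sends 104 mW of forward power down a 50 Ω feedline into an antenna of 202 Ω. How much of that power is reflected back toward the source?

Γ = (202 − 50)/(202 + 50) = 0.603
|Γ|² = 0.364
P_refl = |Γ|²·P_inc = 37.8 mW, P_del = (1 − |Γ|²)·P_inc = 66.2 mW

P_reflected ≈ 37.8 mW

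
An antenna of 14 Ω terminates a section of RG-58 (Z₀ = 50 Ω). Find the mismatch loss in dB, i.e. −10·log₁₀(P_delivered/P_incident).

Γ = (14 − 50)/(14 + 50) = -0.562
|Γ|² = 0.316, so P_del/P_inc = 1 − |Γ|² = 0.684
ML = −10·log₁₀(1 − |Γ|²)

mismatch loss ≈ 1.65 dB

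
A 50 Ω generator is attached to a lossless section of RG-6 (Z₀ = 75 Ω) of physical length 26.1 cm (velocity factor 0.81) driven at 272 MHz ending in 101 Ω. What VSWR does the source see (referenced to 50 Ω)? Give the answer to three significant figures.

VSWR ≈ 1.24

λ = v/f = 0.81·c / 272 MHz = 0.893 m
βl = 2π·l/λ = 2π × 0.292 = 105°
tan(βl) = -3.69
Z_in = Z_0·(Z_L + jZ_0·tanβl)/(Z_0 + jZ_L·tanβl) = 57.5 + j8.77 Ω
Γ_s = (Z_in − Z_s)/(Z_in + Z_s) = (7.46 + j8.77)/(107 + j8.77), |Γ_s| = 0.107
VSWR = (1 + |Γ_s|)/(1 − |Γ_s|)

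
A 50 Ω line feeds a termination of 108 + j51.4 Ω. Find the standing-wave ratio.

VSWR ≈ 2.75

Γ = (Z_L − Z_0)/(Z_L + Z_0) = (58 + j51.4)/(158 + j51.4)
|Γ| = 77.5/166 = 0.466
VSWR = (1 + |Γ|)/(1 − |Γ|) = 1.47/0.534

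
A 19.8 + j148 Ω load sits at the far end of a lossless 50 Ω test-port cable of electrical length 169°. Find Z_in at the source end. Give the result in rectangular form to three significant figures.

Z_in ≈ 8.26 + j88.2 Ω

tan(βl) = tan(169°) = -0.194
Z_in = Z_0·(Z_L + jZ_0·tanβl)/(Z_0 + jZ_L·tanβl)
     = 50·(19.8 + j138)/(78.8 − j3.85)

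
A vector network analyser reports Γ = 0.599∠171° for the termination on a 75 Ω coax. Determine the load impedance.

Z_L ≈ 18.9 + j5.53 Ω

Z_L = Z_0·(1 + Γ)/(1 − Γ) = 75·(0.408 + j0.0937)/(1.59 − j0.0937)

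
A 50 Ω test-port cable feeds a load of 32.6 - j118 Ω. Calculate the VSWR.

Γ = (Z_L − Z_0)/(Z_L + Z_0) = (-17.4 − j118)/(82.6 − j118)
|Γ| = 119/144 = 0.828
VSWR = (1 + |Γ|)/(1 − |Γ|) = 1.83/0.172

VSWR ≈ 10.6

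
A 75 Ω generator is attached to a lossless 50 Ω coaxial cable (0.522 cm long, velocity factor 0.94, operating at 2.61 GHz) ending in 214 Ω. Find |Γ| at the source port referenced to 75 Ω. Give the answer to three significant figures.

λ = v/f = 0.94·c / 2.61 GHz = 0.108 m
βl = 2π·l/λ = 2π × 0.0483 = 17.4°
tan(βl) = 0.313
Z_in = Z_0·(Z_L + jZ_0·tanβl)/(Z_0 + jZ_L·tanβl) = 84 − j97 Ω
Γ_s = (Z_in − Z_s)/(Z_in + Z_s) = (9.01 − j97)/(159 − j97), |Γ_s| = 0.523

|Γ| ≈ 0.523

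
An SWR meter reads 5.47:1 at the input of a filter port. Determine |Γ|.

|Γ| ≈ 0.691

|Γ| = (S − 1)/(S + 1) = (5.47 − 1)/(5.47 + 1) = 4.47/6.47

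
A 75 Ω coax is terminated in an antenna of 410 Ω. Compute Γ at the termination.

Γ = 0.691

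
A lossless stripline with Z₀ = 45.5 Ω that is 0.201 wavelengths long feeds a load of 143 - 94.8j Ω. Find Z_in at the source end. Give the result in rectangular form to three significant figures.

βl = 2π × 0.201 = 72.4°
tan(βl) = tan(72.4°) = 3.14
Z_in = Z_0·(Z_L + jZ_0·tanβl)/(Z_0 + jZ_L·tanβl)
     = 45.5·(143 + j48.3)/(344 + j450)

Z_in ≈ 10.1 − j6.78 Ω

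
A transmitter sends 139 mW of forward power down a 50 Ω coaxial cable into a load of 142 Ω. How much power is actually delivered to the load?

P_delivered ≈ 107 mW

Γ = (142 − 50)/(142 + 50) = 0.479
|Γ|² = 0.23
P_refl = |Γ|²·P_inc = 31.9 mW, P_del = (1 − |Γ|²)·P_inc = 107 mW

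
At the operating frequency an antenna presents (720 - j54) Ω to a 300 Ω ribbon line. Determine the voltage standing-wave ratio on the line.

Γ = (Z_L − Z_0)/(Z_L + Z_0) = (420 − j54)/(1020 − j54)
|Γ| = 423/1020 = 0.415
VSWR = (1 + |Γ|)/(1 − |Γ|) = 1.41/0.585

VSWR ≈ 2.42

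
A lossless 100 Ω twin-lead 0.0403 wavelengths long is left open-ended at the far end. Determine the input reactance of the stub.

βl = 2π × 0.0403 = 14.5°
tan(βl) = 0.259
For an open-ended stub, Z_in = −jZ_0·cot(βl) = −jZ_0/tan(βl)

X_in ≈ -386 Ω (capacitive)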